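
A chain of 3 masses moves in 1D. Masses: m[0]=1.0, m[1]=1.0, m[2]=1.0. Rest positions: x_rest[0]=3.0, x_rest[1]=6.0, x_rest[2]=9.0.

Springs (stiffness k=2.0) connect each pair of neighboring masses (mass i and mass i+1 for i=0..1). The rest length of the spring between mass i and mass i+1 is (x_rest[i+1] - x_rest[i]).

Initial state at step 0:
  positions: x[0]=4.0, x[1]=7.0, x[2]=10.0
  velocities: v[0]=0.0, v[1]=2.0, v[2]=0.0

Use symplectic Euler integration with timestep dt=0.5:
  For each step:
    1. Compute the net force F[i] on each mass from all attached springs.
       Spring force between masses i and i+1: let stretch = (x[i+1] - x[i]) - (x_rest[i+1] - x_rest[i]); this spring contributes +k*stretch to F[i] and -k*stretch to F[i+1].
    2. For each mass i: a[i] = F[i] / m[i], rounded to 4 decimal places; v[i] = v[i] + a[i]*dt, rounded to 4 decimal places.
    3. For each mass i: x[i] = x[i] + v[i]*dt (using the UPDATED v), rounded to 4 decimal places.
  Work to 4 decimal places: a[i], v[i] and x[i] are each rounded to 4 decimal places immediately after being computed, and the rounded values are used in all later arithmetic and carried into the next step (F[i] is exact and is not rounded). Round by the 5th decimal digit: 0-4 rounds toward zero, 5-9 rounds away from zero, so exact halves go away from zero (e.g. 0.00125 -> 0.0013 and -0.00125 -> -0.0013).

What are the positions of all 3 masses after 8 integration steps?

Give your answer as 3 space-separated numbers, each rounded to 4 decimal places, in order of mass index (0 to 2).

Step 0: x=[4.0000 7.0000 10.0000] v=[0.0000 2.0000 0.0000]
Step 1: x=[4.0000 8.0000 10.0000] v=[0.0000 2.0000 0.0000]
Step 2: x=[4.5000 8.0000 10.5000] v=[1.0000 0.0000 1.0000]
Step 3: x=[5.2500 7.5000 11.2500] v=[1.5000 -1.0000 1.5000]
Step 4: x=[5.6250 7.7500 11.6250] v=[0.7500 0.5000 0.7500]
Step 5: x=[5.5625 8.8750 11.5625] v=[-0.1250 2.2500 -0.1250]
Step 6: x=[5.6563 9.6875 11.6563] v=[0.1875 1.6250 0.1875]
Step 7: x=[6.2657 9.4688 12.2657] v=[1.2187 -0.4374 1.2187]
Step 8: x=[6.9766 9.0470 12.9766] v=[1.4218 -0.8436 1.4218]

Answer: 6.9766 9.0470 12.9766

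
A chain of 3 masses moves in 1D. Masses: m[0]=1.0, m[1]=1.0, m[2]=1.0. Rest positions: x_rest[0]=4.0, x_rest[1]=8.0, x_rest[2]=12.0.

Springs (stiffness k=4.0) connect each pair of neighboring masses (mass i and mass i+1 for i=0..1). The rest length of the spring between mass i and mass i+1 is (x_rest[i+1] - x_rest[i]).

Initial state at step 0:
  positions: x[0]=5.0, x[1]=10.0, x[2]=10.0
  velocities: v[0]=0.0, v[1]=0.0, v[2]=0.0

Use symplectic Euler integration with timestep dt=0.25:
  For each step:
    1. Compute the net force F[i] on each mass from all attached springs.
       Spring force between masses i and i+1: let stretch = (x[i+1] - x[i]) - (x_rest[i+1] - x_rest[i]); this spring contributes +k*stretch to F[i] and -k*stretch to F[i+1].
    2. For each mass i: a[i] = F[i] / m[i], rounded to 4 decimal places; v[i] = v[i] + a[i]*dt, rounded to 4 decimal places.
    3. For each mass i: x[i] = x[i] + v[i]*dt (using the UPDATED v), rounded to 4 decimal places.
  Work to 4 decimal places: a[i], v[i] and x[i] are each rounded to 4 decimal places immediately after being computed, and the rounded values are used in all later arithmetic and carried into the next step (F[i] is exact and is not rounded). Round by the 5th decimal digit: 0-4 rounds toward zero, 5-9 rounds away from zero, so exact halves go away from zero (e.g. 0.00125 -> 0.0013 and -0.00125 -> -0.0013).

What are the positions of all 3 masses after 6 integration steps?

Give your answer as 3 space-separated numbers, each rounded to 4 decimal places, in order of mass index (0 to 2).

Answer: 1.9722 9.9890 13.0389

Derivation:
Step 0: x=[5.0000 10.0000 10.0000] v=[0.0000 0.0000 0.0000]
Step 1: x=[5.2500 8.7500 11.0000] v=[1.0000 -5.0000 4.0000]
Step 2: x=[5.3750 7.1875 12.4375] v=[0.5000 -6.2500 5.7500]
Step 3: x=[4.9531 6.4844 13.5625] v=[-1.6875 -2.8125 4.5000]
Step 4: x=[3.9141 7.1680 13.9180] v=[-4.1562 2.7343 1.4219]
Step 5: x=[2.6885 8.7256 13.5860] v=[-4.9023 6.2304 -1.3281]
Step 6: x=[1.9722 9.9890 13.0389] v=[-2.8652 5.0537 -2.1885]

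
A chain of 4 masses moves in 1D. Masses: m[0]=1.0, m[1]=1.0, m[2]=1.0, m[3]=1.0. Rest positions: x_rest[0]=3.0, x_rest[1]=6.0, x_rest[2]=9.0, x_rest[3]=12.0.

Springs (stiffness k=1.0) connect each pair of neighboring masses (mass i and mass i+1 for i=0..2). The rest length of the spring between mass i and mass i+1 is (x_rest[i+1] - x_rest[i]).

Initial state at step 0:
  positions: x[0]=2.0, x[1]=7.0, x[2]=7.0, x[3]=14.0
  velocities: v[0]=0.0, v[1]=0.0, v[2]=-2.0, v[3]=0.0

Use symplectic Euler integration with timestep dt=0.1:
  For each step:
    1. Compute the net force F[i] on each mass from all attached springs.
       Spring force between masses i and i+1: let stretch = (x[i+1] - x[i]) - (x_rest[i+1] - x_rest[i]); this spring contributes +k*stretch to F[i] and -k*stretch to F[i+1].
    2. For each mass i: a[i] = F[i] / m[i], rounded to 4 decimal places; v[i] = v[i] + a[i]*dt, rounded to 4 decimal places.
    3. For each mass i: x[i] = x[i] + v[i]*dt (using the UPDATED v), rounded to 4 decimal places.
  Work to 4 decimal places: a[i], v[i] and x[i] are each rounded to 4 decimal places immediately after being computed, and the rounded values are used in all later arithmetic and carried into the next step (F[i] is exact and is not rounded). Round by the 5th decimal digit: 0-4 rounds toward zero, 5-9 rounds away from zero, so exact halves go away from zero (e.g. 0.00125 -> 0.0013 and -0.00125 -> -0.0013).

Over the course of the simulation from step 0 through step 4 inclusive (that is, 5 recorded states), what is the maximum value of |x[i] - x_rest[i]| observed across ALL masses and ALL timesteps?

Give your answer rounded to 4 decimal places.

Answer: 2.1883

Derivation:
Step 0: x=[2.0000 7.0000 7.0000 14.0000] v=[0.0000 0.0000 -2.0000 0.0000]
Step 1: x=[2.0200 6.9500 6.8700 13.9600] v=[0.2000 -0.5000 -1.3000 -0.4000]
Step 2: x=[2.0593 6.8499 6.8117 13.8791] v=[0.3930 -1.0010 -0.5830 -0.8090]
Step 3: x=[2.1165 6.7015 6.8245 13.7575] v=[0.5721 -1.4839 0.1276 -1.2157]
Step 4: x=[2.1896 6.5085 6.9054 13.5966] v=[0.7306 -1.9301 0.8086 -1.6090]
Max displacement = 2.1883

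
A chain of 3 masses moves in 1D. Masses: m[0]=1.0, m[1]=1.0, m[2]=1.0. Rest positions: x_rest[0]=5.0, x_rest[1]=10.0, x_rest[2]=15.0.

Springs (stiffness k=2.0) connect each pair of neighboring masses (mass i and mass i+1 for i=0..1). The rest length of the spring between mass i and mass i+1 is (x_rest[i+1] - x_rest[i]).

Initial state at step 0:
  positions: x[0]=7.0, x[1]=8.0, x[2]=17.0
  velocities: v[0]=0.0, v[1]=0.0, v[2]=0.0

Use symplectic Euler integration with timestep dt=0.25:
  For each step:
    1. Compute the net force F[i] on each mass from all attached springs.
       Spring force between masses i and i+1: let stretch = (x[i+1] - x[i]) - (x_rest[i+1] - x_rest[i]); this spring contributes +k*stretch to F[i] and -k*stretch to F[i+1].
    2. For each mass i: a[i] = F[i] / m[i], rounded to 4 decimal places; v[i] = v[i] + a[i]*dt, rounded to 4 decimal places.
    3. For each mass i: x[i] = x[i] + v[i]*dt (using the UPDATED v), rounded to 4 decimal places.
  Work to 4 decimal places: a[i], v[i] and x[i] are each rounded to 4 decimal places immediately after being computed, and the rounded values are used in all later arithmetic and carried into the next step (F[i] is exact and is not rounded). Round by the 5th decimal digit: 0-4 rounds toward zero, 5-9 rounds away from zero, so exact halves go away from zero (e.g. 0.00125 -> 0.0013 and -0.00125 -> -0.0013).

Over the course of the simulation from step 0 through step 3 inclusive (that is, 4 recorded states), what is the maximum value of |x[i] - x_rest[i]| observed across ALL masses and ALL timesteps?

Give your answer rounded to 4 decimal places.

Answer: 2.2656

Derivation:
Step 0: x=[7.0000 8.0000 17.0000] v=[0.0000 0.0000 0.0000]
Step 1: x=[6.5000 9.0000 16.5000] v=[-2.0000 4.0000 -2.0000]
Step 2: x=[5.6875 10.6250 15.6875] v=[-3.2500 6.5000 -3.2500]
Step 3: x=[4.8672 12.2656 14.8672] v=[-3.2813 6.5625 -3.2813]
Max displacement = 2.2656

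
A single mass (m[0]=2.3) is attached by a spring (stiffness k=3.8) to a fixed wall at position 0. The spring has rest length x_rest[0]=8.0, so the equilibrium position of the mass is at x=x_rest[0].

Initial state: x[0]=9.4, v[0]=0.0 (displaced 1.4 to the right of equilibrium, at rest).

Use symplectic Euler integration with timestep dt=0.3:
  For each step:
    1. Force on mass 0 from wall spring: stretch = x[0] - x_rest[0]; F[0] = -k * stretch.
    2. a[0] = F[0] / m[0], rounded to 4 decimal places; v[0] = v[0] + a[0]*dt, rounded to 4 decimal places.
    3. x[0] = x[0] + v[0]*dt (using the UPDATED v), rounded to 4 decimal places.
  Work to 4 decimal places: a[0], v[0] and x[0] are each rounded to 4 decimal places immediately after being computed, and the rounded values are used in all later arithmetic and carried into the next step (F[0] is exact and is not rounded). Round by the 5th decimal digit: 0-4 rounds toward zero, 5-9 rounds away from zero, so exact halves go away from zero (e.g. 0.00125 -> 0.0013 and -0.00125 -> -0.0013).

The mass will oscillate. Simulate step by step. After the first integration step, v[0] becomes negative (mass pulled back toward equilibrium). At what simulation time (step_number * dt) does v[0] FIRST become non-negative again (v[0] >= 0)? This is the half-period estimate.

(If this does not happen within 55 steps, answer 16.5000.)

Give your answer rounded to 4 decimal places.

Step 0: x=[9.4000] v=[0.0000]
Step 1: x=[9.1918] v=[-0.6939]
Step 2: x=[8.8064] v=[-1.2846]
Step 3: x=[8.3011] v=[-1.6843]
Step 4: x=[7.7510] v=[-1.8336]
Step 5: x=[7.2379] v=[-1.7102]
Step 6: x=[6.8382] v=[-1.3325]
Step 7: x=[6.6112] v=[-0.7567]
Step 8: x=[6.5907] v=[-0.0684]
Step 9: x=[6.7797] v=[0.6301]
First v>=0 after going negative at step 9, time=2.7000

Answer: 2.7000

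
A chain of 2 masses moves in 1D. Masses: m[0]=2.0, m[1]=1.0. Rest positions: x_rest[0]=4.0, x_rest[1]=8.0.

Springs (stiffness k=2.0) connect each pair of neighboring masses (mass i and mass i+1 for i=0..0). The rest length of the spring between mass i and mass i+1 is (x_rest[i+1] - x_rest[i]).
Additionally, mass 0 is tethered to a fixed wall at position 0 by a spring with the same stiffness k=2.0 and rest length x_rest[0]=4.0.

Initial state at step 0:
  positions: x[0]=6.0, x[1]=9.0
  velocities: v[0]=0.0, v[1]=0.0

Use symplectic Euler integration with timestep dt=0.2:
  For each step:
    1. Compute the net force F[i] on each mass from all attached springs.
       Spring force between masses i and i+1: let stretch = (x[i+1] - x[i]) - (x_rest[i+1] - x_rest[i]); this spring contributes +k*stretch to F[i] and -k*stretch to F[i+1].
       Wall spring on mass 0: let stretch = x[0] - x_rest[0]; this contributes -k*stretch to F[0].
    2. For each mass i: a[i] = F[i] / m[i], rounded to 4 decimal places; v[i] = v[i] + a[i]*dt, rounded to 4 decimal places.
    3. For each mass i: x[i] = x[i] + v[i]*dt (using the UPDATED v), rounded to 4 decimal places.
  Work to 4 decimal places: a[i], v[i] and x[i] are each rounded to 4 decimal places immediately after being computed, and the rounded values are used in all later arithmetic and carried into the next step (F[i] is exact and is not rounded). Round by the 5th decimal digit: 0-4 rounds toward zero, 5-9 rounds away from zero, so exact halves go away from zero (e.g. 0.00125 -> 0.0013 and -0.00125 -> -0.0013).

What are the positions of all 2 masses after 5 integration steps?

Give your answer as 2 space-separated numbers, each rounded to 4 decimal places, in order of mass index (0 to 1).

Step 0: x=[6.0000 9.0000] v=[0.0000 0.0000]
Step 1: x=[5.8800 9.0800] v=[-0.6000 0.4000]
Step 2: x=[5.6528 9.2240] v=[-1.1360 0.7200]
Step 3: x=[5.3423 9.4023] v=[-1.5523 0.8915]
Step 4: x=[4.9805 9.5758] v=[-1.8088 0.8675]
Step 5: x=[4.6033 9.7017] v=[-1.8858 0.6294]

Answer: 4.6033 9.7017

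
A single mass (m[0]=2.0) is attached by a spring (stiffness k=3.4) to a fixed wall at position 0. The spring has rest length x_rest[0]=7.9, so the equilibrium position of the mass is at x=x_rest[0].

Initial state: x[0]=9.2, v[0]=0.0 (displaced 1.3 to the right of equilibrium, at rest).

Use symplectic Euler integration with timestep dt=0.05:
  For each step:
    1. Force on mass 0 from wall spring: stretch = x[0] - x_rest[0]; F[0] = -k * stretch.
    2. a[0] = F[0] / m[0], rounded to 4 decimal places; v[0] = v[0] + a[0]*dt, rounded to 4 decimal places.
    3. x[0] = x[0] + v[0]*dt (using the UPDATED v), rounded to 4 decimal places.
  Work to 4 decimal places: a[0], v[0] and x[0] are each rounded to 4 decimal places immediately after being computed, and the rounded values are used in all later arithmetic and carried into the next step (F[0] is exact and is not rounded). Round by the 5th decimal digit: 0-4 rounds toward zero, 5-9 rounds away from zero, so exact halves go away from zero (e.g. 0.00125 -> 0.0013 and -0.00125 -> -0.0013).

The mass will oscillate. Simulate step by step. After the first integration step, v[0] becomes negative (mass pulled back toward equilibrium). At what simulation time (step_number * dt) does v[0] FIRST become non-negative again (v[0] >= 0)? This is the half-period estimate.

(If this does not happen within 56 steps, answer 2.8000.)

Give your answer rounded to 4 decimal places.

Answer: 2.4500

Derivation:
Step 0: x=[9.2000] v=[0.0000]
Step 1: x=[9.1945] v=[-0.1105]
Step 2: x=[9.1835] v=[-0.2205]
Step 3: x=[9.1670] v=[-0.3296]
Step 4: x=[9.1451] v=[-0.4373]
Step 5: x=[9.1179] v=[-0.5431]
Step 6: x=[9.0856] v=[-0.6466]
Step 7: x=[9.0482] v=[-0.7474]
Step 8: x=[9.0060] v=[-0.8450]
Step 9: x=[8.9591] v=[-0.9390]
Step 10: x=[8.9077] v=[-1.0290]
Step 11: x=[8.8520] v=[-1.1147]
Step 12: x=[8.7922] v=[-1.1956]
Step 13: x=[8.7286] v=[-1.2714]
Step 14: x=[8.6615] v=[-1.3418]
Step 15: x=[8.5912] v=[-1.4065]
Step 16: x=[8.5179] v=[-1.4653]
Step 17: x=[8.4420] v=[-1.5178]
Step 18: x=[8.3638] v=[-1.5639]
Step 19: x=[8.2836] v=[-1.6033]
Step 20: x=[8.2018] v=[-1.6359]
Step 21: x=[8.1187] v=[-1.6616]
Step 22: x=[8.0347] v=[-1.6802]
Step 23: x=[7.9501] v=[-1.6917]
Step 24: x=[7.8653] v=[-1.6960]
Step 25: x=[7.7806] v=[-1.6931]
Step 26: x=[7.6965] v=[-1.6830]
Step 27: x=[7.6132] v=[-1.6657]
Step 28: x=[7.5311] v=[-1.6413]
Step 29: x=[7.4506] v=[-1.6099]
Step 30: x=[7.3720] v=[-1.5717]
Step 31: x=[7.2957] v=[-1.5268]
Step 32: x=[7.2219] v=[-1.4754]
Step 33: x=[7.1510] v=[-1.4178]
Step 34: x=[7.0833] v=[-1.3541]
Step 35: x=[7.0191] v=[-1.2847]
Step 36: x=[6.9586] v=[-1.2098]
Step 37: x=[6.9021] v=[-1.1298]
Step 38: x=[6.8499] v=[-1.0450]
Step 39: x=[6.8021] v=[-0.9557]
Step 40: x=[6.7590] v=[-0.8624]
Step 41: x=[6.7207] v=[-0.7654]
Step 42: x=[6.6874] v=[-0.6652]
Step 43: x=[6.6593] v=[-0.5621]
Step 44: x=[6.6365] v=[-0.4566]
Step 45: x=[6.6190] v=[-0.3492]
Step 46: x=[6.6070] v=[-0.2403]
Step 47: x=[6.6005] v=[-0.1304]
Step 48: x=[6.5995] v=[-0.0199]
Step 49: x=[6.6040] v=[0.0906]
First v>=0 after going negative at step 49, time=2.4500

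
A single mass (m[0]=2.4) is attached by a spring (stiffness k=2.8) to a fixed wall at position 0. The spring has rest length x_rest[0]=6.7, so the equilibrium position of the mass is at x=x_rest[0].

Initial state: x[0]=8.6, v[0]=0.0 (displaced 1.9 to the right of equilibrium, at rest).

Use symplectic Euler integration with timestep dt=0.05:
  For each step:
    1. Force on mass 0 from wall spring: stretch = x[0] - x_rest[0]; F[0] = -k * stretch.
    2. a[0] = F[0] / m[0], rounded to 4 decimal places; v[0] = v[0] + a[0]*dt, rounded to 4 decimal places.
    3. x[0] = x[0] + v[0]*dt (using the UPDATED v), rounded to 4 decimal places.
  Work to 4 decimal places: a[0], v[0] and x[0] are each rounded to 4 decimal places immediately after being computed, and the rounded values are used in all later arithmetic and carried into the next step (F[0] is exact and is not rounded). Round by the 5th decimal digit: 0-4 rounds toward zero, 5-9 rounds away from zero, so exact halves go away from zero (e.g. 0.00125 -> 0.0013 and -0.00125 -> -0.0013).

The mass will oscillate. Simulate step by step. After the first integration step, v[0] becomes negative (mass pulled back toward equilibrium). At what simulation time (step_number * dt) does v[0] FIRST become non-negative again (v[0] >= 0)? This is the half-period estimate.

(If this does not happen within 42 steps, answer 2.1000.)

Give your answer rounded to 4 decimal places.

Step 0: x=[8.6000] v=[0.0000]
Step 1: x=[8.5945] v=[-0.1108]
Step 2: x=[8.5834] v=[-0.2213]
Step 3: x=[8.5668] v=[-0.3312]
Step 4: x=[8.5448] v=[-0.4401]
Step 5: x=[8.5174] v=[-0.5477]
Step 6: x=[8.4847] v=[-0.6537]
Step 7: x=[8.4468] v=[-0.7578]
Step 8: x=[8.4038] v=[-0.8597]
Step 9: x=[8.3558] v=[-0.9591]
Step 10: x=[8.3030] v=[-1.0557]
Step 11: x=[8.2455] v=[-1.1492]
Step 12: x=[8.1835] v=[-1.2394]
Step 13: x=[8.1172] v=[-1.3259]
Step 14: x=[8.0468] v=[-1.4086]
Step 15: x=[7.9724] v=[-1.4872]
Step 16: x=[7.8943] v=[-1.5614]
Step 17: x=[7.8127] v=[-1.6311]
Step 18: x=[7.7279] v=[-1.6960]
Step 19: x=[7.6401] v=[-1.7560]
Step 20: x=[7.5496] v=[-1.8108]
Step 21: x=[7.4566] v=[-1.8604]
Step 22: x=[7.3614] v=[-1.9045]
Step 23: x=[7.2642] v=[-1.9431]
Step 24: x=[7.1654] v=[-1.9760]
Step 25: x=[7.0652] v=[-2.0032]
Step 26: x=[6.9640] v=[-2.0245]
Step 27: x=[6.8620] v=[-2.0399]
Step 28: x=[6.7595] v=[-2.0494]
Step 29: x=[6.6569] v=[-2.0529]
Step 30: x=[6.5544] v=[-2.0504]
Step 31: x=[6.4523] v=[-2.0419]
Step 32: x=[6.3509] v=[-2.0275]
Step 33: x=[6.2505] v=[-2.0071]
Step 34: x=[6.1515] v=[-1.9809]
Step 35: x=[6.0541] v=[-1.9489]
Step 36: x=[5.9585] v=[-1.9112]
Step 37: x=[5.8651] v=[-1.8679]
Step 38: x=[5.7741] v=[-1.8192]
Step 39: x=[5.6858] v=[-1.7652]
Step 40: x=[5.6005] v=[-1.7060]
Step 41: x=[5.5184] v=[-1.6419]
Step 42: x=[5.4398] v=[-1.5730]
v[0] did not become non-negative within 42 steps; using fallback time=2.1000

Answer: 2.1000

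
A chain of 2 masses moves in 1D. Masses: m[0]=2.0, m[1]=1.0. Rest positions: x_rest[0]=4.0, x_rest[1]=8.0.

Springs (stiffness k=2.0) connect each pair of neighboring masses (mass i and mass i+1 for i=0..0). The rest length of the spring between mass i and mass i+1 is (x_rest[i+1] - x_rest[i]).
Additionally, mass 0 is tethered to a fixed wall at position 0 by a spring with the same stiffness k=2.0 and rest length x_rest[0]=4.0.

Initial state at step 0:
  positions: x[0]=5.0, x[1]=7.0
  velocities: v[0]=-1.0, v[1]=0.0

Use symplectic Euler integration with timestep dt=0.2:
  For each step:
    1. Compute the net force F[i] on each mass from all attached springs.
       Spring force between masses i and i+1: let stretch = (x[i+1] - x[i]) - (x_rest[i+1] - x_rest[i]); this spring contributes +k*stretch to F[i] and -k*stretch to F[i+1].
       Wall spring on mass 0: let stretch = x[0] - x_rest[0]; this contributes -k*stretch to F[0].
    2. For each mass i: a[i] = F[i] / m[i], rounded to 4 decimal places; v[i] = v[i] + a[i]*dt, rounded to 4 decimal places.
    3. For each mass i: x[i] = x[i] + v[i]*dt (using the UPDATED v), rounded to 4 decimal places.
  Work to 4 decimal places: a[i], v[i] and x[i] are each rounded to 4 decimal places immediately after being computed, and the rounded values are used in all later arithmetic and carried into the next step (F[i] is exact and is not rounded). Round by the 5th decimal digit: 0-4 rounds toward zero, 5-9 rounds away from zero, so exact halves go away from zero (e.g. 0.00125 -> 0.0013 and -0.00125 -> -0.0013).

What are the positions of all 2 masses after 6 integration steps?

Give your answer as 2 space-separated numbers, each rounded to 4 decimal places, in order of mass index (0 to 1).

Answer: 2.6915 8.6028

Derivation:
Step 0: x=[5.0000 7.0000] v=[-1.0000 0.0000]
Step 1: x=[4.6800 7.1600] v=[-1.6000 0.8000]
Step 2: x=[4.2720 7.4416] v=[-2.0400 1.4080]
Step 3: x=[3.8199 7.7896] v=[-2.2605 1.7402]
Step 4: x=[3.3738 8.1401] v=[-2.2305 1.7523]
Step 5: x=[2.9834 8.4293] v=[-1.9520 1.4458]
Step 6: x=[2.6915 8.6028] v=[-1.4595 0.8674]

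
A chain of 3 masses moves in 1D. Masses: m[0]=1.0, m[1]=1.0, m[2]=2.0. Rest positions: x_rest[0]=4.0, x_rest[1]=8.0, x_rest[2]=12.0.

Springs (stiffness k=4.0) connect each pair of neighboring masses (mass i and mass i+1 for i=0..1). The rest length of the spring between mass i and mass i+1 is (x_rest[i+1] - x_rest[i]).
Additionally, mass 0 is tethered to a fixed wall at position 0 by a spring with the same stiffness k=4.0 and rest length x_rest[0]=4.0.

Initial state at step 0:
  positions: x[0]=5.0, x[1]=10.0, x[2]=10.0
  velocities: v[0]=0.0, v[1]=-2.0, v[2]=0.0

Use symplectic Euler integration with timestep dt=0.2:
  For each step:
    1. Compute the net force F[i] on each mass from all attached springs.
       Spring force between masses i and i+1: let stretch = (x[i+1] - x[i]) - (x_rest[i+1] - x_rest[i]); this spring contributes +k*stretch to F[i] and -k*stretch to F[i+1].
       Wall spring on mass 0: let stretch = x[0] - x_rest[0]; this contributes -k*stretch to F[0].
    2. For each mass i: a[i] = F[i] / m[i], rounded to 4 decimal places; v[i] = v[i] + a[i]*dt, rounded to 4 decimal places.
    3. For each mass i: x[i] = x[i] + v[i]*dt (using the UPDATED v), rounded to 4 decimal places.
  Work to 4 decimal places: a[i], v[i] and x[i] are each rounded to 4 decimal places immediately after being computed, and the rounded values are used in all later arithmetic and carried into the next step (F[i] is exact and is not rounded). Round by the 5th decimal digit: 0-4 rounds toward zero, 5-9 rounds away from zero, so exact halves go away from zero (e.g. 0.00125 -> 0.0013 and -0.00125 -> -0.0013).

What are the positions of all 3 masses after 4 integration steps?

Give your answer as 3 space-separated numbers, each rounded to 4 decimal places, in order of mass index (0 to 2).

Answer: 3.2443 5.1070 11.8162

Derivation:
Step 0: x=[5.0000 10.0000 10.0000] v=[0.0000 -2.0000 0.0000]
Step 1: x=[5.0000 8.8000 10.3200] v=[0.0000 -6.0000 1.6000]
Step 2: x=[4.8080 7.2352 10.8384] v=[-0.9600 -7.8240 2.5920]
Step 3: x=[4.2351 5.8586 11.3885] v=[-2.8646 -6.8832 2.7507]
Step 4: x=[3.2443 5.1070 11.8162] v=[-4.9539 -3.7581 2.1387]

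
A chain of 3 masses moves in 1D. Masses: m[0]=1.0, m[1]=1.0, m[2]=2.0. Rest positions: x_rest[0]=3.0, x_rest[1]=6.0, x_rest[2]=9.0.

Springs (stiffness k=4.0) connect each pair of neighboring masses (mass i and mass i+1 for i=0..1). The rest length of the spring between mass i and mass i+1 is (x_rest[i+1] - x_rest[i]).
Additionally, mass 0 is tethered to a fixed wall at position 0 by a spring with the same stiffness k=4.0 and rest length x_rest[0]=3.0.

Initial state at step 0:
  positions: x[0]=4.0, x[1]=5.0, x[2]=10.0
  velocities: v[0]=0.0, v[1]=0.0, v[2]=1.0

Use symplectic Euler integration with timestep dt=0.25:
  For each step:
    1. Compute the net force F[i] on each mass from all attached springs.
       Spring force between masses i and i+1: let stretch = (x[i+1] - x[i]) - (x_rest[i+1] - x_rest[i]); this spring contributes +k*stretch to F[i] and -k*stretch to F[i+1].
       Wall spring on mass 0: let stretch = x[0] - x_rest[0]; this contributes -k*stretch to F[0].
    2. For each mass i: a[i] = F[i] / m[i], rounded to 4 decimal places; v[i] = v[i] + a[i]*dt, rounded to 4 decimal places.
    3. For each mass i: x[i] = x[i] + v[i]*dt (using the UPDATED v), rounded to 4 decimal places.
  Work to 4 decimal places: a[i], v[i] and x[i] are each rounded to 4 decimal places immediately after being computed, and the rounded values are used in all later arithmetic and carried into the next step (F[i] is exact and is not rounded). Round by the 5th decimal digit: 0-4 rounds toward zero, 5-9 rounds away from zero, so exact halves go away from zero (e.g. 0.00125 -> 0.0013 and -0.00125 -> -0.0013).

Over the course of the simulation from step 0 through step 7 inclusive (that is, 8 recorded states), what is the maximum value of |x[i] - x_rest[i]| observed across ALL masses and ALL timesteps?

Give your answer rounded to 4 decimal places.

Answer: 2.0313

Derivation:
Step 0: x=[4.0000 5.0000 10.0000] v=[0.0000 0.0000 1.0000]
Step 1: x=[3.2500 6.0000 10.0000] v=[-3.0000 4.0000 0.0000]
Step 2: x=[2.3750 7.3125 9.8750] v=[-3.5000 5.2500 -0.5000]
Step 3: x=[2.1406 8.0313 9.8047] v=[-0.9375 2.8750 -0.2813]
Step 4: x=[2.8438 7.7207 9.8877] v=[2.8126 -1.2423 0.3320]
Step 5: x=[4.0552 6.7327 10.0748] v=[4.8457 -3.9522 0.7485]
Step 6: x=[4.9222 5.9108 10.2192] v=[3.4680 -3.2876 0.5775]
Step 7: x=[4.8058 5.9189 10.2000] v=[-0.4656 0.0322 -0.0767]
Max displacement = 2.0313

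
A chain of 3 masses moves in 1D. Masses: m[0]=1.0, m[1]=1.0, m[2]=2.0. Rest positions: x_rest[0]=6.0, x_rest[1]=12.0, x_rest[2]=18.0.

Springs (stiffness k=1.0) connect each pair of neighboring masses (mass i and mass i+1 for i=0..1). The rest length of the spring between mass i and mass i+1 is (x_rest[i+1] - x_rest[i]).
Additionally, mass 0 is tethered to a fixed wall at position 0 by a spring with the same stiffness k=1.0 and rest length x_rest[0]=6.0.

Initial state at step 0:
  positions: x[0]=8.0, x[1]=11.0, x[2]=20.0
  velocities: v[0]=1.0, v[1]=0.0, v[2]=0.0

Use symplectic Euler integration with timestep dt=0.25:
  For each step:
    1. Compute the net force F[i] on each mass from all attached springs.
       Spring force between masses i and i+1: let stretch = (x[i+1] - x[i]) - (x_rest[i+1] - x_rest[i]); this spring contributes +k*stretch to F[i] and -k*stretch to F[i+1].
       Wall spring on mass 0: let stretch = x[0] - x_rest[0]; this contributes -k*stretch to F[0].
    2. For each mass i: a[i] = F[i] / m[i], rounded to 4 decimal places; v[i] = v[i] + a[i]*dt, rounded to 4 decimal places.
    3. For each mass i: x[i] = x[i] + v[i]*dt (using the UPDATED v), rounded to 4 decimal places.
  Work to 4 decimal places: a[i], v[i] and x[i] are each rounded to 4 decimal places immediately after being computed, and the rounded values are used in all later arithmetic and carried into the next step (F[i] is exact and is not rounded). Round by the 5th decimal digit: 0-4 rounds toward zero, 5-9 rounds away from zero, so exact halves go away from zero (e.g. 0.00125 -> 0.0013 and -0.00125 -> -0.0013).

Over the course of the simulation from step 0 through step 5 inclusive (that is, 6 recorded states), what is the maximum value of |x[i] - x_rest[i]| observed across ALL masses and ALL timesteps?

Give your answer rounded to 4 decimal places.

Answer: 2.6972

Derivation:
Step 0: x=[8.0000 11.0000 20.0000] v=[1.0000 0.0000 0.0000]
Step 1: x=[7.9375 11.3750 19.9063] v=[-0.2500 1.5000 -0.3750]
Step 2: x=[7.5938 12.0684 19.7335] v=[-1.3750 2.7735 -0.6914]
Step 3: x=[7.0551 12.9612 19.5086] v=[-2.1548 3.5711 -0.8996]
Step 4: x=[6.4446 13.8941 19.2666] v=[-2.4421 3.7314 -0.9680]
Step 5: x=[5.8969 14.6972 19.0442] v=[-2.1909 3.2122 -0.8896]
Max displacement = 2.6972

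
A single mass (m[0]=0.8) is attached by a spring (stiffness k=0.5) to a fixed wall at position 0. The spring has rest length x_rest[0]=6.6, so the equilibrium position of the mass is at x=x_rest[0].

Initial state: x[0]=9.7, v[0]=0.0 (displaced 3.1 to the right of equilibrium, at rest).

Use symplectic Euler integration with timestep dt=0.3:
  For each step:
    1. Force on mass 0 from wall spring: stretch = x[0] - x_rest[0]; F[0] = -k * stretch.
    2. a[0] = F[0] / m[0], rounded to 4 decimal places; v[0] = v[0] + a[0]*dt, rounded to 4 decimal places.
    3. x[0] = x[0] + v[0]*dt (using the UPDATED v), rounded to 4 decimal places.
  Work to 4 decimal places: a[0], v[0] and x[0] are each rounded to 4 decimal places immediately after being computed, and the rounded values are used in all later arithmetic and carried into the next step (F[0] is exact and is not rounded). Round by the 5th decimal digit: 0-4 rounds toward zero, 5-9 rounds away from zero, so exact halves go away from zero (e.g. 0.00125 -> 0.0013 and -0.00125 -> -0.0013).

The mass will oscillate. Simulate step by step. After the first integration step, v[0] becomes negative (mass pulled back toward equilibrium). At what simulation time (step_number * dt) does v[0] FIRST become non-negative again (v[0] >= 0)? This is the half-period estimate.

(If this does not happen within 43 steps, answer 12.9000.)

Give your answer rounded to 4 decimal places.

Answer: 4.2000

Derivation:
Step 0: x=[9.7000] v=[0.0000]
Step 1: x=[9.5256] v=[-0.5813]
Step 2: x=[9.1866] v=[-1.1299]
Step 3: x=[8.7021] v=[-1.6149]
Step 4: x=[8.0994] v=[-2.0090]
Step 5: x=[7.4124] v=[-2.2901]
Step 6: x=[6.6797] v=[-2.4424]
Step 7: x=[5.9425] v=[-2.4573]
Step 8: x=[5.2423] v=[-2.3340]
Step 9: x=[4.6185] v=[-2.0794]
Step 10: x=[4.1061] v=[-1.7079]
Step 11: x=[3.7340] v=[-1.2403]
Step 12: x=[3.5231] v=[-0.7029]
Step 13: x=[3.4853] v=[-0.1260]
Step 14: x=[3.6227] v=[0.4580]
First v>=0 after going negative at step 14, time=4.2000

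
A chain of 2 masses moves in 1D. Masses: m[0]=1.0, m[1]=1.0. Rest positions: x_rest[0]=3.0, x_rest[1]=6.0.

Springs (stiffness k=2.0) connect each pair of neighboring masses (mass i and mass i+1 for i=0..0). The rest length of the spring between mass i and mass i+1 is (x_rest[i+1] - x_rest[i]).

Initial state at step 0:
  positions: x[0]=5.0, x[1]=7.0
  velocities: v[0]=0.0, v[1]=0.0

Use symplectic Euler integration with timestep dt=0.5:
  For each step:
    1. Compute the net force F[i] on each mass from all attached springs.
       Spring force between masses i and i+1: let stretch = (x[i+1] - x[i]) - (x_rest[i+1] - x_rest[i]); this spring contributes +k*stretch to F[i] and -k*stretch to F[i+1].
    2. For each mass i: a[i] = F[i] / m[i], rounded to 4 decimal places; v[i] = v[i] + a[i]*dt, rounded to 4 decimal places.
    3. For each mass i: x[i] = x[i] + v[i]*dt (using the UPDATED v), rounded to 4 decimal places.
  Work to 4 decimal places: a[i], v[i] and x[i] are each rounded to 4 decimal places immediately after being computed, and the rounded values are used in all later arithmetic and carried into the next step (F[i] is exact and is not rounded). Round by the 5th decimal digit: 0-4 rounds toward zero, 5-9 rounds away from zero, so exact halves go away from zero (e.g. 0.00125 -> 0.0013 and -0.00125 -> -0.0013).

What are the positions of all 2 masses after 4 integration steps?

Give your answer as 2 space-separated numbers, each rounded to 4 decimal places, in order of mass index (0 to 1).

Step 0: x=[5.0000 7.0000] v=[0.0000 0.0000]
Step 1: x=[4.5000 7.5000] v=[-1.0000 1.0000]
Step 2: x=[4.0000 8.0000] v=[-1.0000 1.0000]
Step 3: x=[4.0000 8.0000] v=[0.0000 0.0000]
Step 4: x=[4.5000 7.5000] v=[1.0000 -1.0000]

Answer: 4.5000 7.5000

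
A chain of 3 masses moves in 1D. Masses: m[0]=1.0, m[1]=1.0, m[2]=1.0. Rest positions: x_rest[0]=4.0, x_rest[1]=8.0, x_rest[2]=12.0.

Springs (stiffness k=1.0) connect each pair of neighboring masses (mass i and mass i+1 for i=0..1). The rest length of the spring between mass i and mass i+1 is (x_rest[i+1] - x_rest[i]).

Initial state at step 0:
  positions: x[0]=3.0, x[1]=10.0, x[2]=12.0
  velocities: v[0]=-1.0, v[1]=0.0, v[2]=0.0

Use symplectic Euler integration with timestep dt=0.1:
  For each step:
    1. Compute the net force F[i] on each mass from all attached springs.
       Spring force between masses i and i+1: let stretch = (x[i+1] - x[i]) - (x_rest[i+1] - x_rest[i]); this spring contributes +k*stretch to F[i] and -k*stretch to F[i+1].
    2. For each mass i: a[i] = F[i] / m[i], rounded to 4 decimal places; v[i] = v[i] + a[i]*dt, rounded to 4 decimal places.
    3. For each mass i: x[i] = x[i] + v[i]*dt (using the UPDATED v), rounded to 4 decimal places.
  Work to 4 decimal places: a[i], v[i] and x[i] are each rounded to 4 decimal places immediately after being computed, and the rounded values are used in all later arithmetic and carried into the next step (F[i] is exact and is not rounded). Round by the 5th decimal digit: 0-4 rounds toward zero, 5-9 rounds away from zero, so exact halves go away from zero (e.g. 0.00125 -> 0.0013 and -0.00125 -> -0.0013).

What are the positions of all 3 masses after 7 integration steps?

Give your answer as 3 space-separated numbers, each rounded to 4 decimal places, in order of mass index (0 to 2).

Step 0: x=[3.0000 10.0000 12.0000] v=[-1.0000 0.0000 0.0000]
Step 1: x=[2.9300 9.9500 12.0200] v=[-0.7000 -0.5000 0.2000]
Step 2: x=[2.8902 9.8505 12.0593] v=[-0.3980 -0.9950 0.3930]
Step 3: x=[2.8800 9.7035 12.1165] v=[-0.1020 -1.4702 0.5721]
Step 4: x=[2.8980 9.5124 12.1896] v=[0.1804 -1.9113 0.7308]
Step 5: x=[2.9422 9.2819 12.2759] v=[0.4418 -2.3050 0.8631]
Step 6: x=[3.0098 9.0179 12.3723] v=[0.6758 -2.6396 0.9637]
Step 7: x=[3.0975 8.7274 12.4751] v=[0.8766 -2.9050 1.0283]

Answer: 3.0975 8.7274 12.4751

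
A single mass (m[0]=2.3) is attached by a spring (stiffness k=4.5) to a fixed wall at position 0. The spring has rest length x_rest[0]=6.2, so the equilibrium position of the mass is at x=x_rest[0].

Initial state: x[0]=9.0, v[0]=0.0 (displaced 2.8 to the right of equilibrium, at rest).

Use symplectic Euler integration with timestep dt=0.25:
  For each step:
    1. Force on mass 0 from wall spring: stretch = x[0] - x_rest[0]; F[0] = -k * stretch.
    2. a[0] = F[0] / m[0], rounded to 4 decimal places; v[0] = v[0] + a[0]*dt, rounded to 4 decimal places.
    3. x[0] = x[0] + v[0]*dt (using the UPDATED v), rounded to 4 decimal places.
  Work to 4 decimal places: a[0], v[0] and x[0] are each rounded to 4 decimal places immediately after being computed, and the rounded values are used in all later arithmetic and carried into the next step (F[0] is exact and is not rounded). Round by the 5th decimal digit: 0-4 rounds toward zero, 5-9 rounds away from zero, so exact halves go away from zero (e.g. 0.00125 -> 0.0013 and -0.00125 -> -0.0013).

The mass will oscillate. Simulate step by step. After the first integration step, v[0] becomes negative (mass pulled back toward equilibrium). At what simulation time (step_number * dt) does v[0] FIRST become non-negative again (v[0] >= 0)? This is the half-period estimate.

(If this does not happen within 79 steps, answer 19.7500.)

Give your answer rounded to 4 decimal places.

Step 0: x=[9.0000] v=[0.0000]
Step 1: x=[8.6576] v=[-1.3696]
Step 2: x=[8.0147] v=[-2.5717]
Step 3: x=[7.1499] v=[-3.4593]
Step 4: x=[6.1689] v=[-3.9239]
Step 5: x=[5.1917] v=[-3.9087]
Step 6: x=[4.3378] v=[-3.4155]
Step 7: x=[3.7116] v=[-2.5047]
Step 8: x=[3.3897] v=[-1.2876]
Step 9: x=[3.4115] v=[0.0870]
First v>=0 after going negative at step 9, time=2.2500

Answer: 2.2500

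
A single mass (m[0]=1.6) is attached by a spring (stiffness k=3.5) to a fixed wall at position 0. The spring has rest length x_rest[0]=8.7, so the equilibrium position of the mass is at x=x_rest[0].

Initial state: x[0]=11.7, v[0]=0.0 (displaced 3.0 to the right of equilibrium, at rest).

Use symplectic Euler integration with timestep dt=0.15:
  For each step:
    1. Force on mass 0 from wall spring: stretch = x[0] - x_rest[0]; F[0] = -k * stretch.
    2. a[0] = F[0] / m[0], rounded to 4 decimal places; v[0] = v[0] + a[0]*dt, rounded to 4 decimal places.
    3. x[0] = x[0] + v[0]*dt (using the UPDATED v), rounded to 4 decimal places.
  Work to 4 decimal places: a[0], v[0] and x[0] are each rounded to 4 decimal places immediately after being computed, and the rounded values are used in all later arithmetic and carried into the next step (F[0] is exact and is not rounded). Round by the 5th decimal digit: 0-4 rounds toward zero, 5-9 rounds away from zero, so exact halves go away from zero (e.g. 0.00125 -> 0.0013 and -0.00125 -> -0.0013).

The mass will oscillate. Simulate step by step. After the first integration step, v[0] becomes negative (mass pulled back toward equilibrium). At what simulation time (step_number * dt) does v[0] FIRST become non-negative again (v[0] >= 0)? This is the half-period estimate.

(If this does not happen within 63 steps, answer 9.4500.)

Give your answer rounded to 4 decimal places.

Answer: 2.2500

Derivation:
Step 0: x=[11.7000] v=[0.0000]
Step 1: x=[11.5523] v=[-0.9844]
Step 2: x=[11.2643] v=[-1.9203]
Step 3: x=[10.8500] v=[-2.7617]
Step 4: x=[10.3299] v=[-3.4672]
Step 5: x=[9.7296] v=[-4.0020]
Step 6: x=[9.0786] v=[-4.3398]
Step 7: x=[8.4090] v=[-4.4640]
Step 8: x=[7.7537] v=[-4.3685]
Step 9: x=[7.1450] v=[-4.0580]
Step 10: x=[6.6128] v=[-3.5478]
Step 11: x=[6.1834] v=[-2.8629]
Step 12: x=[5.8778] v=[-2.0371]
Step 13: x=[5.7111] v=[-1.1111]
Step 14: x=[5.6915] v=[-0.1304]
Step 15: x=[5.8200] v=[0.8568]
First v>=0 after going negative at step 15, time=2.2500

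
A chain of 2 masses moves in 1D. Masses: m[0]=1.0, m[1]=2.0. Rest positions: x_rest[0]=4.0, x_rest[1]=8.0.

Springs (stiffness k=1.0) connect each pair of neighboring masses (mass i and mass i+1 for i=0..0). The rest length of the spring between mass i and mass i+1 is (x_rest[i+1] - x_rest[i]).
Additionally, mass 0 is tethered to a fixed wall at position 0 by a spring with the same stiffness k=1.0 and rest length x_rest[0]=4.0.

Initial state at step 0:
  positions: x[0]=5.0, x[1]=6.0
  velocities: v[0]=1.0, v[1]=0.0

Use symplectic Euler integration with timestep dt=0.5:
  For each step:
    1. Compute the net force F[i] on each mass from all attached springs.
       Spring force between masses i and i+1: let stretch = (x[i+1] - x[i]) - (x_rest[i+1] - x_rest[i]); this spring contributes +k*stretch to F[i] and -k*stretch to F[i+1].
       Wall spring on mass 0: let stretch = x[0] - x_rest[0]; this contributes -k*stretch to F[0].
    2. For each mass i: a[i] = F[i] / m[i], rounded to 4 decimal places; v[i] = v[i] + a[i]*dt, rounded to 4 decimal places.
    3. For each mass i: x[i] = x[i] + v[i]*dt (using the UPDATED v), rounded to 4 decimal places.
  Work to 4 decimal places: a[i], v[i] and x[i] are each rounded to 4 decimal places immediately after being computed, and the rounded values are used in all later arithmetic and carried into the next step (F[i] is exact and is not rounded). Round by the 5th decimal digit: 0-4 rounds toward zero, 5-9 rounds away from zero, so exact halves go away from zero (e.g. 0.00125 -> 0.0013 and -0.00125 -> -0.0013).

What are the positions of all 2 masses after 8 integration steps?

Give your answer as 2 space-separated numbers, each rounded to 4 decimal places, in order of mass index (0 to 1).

Step 0: x=[5.0000 6.0000] v=[1.0000 0.0000]
Step 1: x=[4.5000 6.3750] v=[-1.0000 0.7500]
Step 2: x=[3.3438 7.0157] v=[-2.3125 1.2813]
Step 3: x=[2.2696 7.6974] v=[-2.1485 1.3634]
Step 4: x=[1.9849 8.2007] v=[-0.5694 1.0065]
Step 5: x=[2.7580 8.4270] v=[1.5461 0.4526]
Step 6: x=[4.2588 8.4447] v=[3.0016 0.0354]
Step 7: x=[5.7414 8.4392] v=[2.9652 -0.0111]
Step 8: x=[6.4631 8.5965] v=[1.4434 0.3145]

Answer: 6.4631 8.5965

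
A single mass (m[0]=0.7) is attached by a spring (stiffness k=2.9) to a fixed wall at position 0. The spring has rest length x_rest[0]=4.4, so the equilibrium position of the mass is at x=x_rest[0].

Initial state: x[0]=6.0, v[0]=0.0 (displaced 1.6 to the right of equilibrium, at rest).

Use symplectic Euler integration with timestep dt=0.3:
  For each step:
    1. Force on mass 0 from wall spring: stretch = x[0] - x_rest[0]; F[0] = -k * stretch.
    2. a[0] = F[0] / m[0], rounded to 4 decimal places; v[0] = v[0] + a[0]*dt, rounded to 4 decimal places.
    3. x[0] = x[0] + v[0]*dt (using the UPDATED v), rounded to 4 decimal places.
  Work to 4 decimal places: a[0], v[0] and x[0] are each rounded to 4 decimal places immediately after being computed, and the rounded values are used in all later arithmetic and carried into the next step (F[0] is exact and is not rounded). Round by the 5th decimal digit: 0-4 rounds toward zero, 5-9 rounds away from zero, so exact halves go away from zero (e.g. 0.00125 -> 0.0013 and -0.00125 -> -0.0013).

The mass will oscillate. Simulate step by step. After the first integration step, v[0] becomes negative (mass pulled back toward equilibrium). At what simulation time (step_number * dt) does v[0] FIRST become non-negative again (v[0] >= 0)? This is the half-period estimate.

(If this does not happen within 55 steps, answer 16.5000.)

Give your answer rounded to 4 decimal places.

Answer: 1.8000

Derivation:
Step 0: x=[6.0000] v=[0.0000]
Step 1: x=[5.4034] v=[-1.9886]
Step 2: x=[4.4327] v=[-3.2357]
Step 3: x=[3.4498] v=[-3.2764]
Step 4: x=[2.8212] v=[-2.0955]
Step 5: x=[2.7812] v=[-0.1333]
Step 6: x=[3.3448] v=[1.8787]
First v>=0 after going negative at step 6, time=1.8000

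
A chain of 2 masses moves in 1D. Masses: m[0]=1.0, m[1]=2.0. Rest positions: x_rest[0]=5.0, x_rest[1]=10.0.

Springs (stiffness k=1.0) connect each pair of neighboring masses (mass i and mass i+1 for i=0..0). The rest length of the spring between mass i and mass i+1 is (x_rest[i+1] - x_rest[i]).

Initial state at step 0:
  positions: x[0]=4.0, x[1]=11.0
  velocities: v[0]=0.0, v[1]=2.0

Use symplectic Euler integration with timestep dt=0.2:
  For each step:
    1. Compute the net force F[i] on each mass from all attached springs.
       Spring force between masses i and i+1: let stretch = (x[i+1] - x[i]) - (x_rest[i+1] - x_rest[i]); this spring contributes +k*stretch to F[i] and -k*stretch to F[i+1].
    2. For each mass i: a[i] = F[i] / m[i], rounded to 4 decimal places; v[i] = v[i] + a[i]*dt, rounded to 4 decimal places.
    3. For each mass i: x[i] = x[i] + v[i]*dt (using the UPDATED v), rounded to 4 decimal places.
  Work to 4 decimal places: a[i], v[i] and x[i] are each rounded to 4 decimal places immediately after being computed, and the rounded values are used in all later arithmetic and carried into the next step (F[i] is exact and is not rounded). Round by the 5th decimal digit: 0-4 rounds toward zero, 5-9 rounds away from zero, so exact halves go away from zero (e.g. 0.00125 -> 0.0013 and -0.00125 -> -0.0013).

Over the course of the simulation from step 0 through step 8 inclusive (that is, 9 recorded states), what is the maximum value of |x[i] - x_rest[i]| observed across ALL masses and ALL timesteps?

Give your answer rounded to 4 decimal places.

Step 0: x=[4.0000 11.0000] v=[0.0000 2.0000]
Step 1: x=[4.0800 11.3600] v=[0.4000 1.8000]
Step 2: x=[4.2512 11.6744] v=[0.8560 1.5720]
Step 3: x=[4.5193 11.9403] v=[1.3406 1.3297]
Step 4: x=[4.8843 12.1578] v=[1.8248 1.0876]
Step 5: x=[5.3402 12.3298] v=[2.2795 0.8602]
Step 6: x=[5.8757 12.4620] v=[2.6774 0.6612]
Step 7: x=[6.4746 12.5625] v=[2.9947 0.5026]
Step 8: x=[7.1171 12.6413] v=[3.2123 0.3938]
Max displacement = 2.6413

Answer: 2.6413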